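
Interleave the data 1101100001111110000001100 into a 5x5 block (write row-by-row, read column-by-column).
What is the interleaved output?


Matrix:
  11011
  00001
  11111
  00000
  01100
Read columns: 1010010101001011010011100

1010010101001011010011100


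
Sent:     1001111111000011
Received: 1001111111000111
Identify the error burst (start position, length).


XOR: 0000000000000100

Burst at position 13, length 1


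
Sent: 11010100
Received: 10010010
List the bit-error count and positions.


XOR: 01000110

3 error(s) at position(s): 1, 5, 6


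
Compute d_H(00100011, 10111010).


XOR: 10011001
Count of 1s: 4

4


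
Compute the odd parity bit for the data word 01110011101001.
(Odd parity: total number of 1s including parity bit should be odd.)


Number of 1s in data: 8
Parity bit: 1

1


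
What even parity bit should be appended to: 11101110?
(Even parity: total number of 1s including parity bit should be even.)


Number of 1s in data: 6
Parity bit: 0

0


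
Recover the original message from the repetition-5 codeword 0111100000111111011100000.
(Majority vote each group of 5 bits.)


Groups: 01111, 00000, 11111, 10111, 00000
Majority votes: 10110

10110


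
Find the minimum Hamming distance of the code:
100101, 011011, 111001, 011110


Comparing all pairs, minimum distance: 2
Can detect 1 errors, correct 0 errors

2


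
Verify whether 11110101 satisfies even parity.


Number of 1s: 6

Yes, parity is correct (6 ones)


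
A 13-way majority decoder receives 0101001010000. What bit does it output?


Ones: 4 out of 13
Threshold: 7

0 (4/13 voted 1)


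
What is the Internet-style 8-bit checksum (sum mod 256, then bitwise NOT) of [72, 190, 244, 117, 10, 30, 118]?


Sum = 781 mod 256 = 13
Complement = 242

242


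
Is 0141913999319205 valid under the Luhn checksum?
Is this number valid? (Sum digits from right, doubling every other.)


Luhn sum = 76
76 mod 10 = 6

Invalid (Luhn sum mod 10 = 6)


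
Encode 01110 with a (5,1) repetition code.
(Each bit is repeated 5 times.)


Each bit -> 5 copies

0000011111111111111100000


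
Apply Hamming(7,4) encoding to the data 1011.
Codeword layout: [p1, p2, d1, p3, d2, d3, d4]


Parity bits: p1=0, p2=1, p3=0

0110011


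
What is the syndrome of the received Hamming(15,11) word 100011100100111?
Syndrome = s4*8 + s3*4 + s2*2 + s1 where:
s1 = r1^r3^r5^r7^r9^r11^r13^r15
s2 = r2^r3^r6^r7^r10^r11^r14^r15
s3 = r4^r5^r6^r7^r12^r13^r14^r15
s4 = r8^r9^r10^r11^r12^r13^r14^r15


s1=1, s2=1, s3=0, s4=0

Syndrome = 3 (error at position 3)


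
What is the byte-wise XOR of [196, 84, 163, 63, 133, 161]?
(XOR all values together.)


XOR chain: 196 ^ 84 ^ 163 ^ 63 ^ 133 ^ 161 = 40

40


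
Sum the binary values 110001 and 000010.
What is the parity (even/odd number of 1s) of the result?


110001 = 49
000010 = 2
Sum = 51 = 110011
1s count = 4

even parity (4 ones in 110011)


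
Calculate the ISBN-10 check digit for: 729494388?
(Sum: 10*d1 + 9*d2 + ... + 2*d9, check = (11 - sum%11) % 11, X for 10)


Weighted sum: 314
314 mod 11 = 6

Check digit: 5


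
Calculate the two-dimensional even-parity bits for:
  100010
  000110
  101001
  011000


Row parities: 0010
Column parities: 010101

Row P: 0010, Col P: 010101, Corner: 1


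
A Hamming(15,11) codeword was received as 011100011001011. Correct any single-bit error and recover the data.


Syndrome = 9: error at position 9

Data: 10000001011 (corrected bit 9)


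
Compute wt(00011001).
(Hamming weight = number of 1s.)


Counting 1s in 00011001

3


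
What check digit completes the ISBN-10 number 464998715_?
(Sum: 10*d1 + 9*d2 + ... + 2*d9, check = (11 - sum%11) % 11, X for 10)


Weighted sum: 324
324 mod 11 = 5

Check digit: 6


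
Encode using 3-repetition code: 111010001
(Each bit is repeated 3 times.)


Each bit -> 3 copies

111111111000111000000000111


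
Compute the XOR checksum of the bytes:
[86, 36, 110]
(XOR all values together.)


XOR chain: 86 ^ 36 ^ 110 = 28

28


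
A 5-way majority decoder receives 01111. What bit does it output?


Ones: 4 out of 5
Threshold: 3

1 (4/5 voted 1)


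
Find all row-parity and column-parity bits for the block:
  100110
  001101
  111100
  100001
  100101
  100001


Row parities: 110010
Column parities: 110010

Row P: 110010, Col P: 110010, Corner: 1


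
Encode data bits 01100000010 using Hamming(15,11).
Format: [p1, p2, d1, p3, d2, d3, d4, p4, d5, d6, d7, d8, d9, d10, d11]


Parity bits: p1=1, p2=0, p3=1, p4=1

100111010000010


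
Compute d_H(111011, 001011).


XOR: 110000
Count of 1s: 2

2


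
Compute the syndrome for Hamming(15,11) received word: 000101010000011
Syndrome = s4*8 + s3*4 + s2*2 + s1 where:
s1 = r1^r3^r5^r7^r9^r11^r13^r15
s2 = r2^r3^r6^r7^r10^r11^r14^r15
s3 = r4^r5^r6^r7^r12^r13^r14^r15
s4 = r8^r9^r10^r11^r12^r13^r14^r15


s1=1, s2=1, s3=0, s4=1

Syndrome = 11 (error at position 11)


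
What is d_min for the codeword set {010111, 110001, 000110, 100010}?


Comparing all pairs, minimum distance: 2
Can detect 1 errors, correct 0 errors

2


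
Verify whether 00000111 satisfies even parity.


Number of 1s: 3

No, parity error (3 ones)


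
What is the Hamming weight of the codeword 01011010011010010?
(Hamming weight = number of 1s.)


Counting 1s in 01011010011010010

8


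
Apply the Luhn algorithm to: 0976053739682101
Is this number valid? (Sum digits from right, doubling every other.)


Luhn sum = 70
70 mod 10 = 0

Valid (Luhn sum mod 10 = 0)


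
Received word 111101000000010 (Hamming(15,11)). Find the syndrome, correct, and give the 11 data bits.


Syndrome = 12: error at position 12

Data: 10100001010 (corrected bit 12)


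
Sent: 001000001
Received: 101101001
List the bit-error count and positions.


XOR: 100101000

3 error(s) at position(s): 0, 3, 5


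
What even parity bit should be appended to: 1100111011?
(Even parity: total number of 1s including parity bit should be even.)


Number of 1s in data: 7
Parity bit: 1

1


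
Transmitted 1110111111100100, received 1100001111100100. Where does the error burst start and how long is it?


XOR: 0010110000000000

Burst at position 2, length 4


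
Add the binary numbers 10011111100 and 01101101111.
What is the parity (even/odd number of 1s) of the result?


10011111100 = 1276
01101101111 = 879
Sum = 2155 = 100001101011
1s count = 6

even parity (6 ones in 100001101011)


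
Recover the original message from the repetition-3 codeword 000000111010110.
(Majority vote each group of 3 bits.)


Groups: 000, 000, 111, 010, 110
Majority votes: 00101

00101


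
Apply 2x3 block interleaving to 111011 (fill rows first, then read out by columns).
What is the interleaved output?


Matrix:
  111
  011
Read columns: 101111

101111


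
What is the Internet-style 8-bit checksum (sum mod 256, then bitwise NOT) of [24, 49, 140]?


Sum = 213 mod 256 = 213
Complement = 42

42


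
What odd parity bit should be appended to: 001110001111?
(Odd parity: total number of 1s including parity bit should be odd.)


Number of 1s in data: 7
Parity bit: 0

0


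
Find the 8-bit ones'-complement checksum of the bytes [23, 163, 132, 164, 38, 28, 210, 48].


Sum = 806 mod 256 = 38
Complement = 217

217


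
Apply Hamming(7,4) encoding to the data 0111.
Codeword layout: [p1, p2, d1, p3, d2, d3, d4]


Parity bits: p1=0, p2=0, p3=1

0001111


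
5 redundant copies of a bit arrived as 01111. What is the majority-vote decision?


Ones: 4 out of 5
Threshold: 3

1 (4/5 voted 1)


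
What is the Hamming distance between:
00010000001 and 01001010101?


XOR: 01011010100
Count of 1s: 5

5


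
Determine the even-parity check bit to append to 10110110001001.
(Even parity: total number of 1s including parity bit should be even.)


Number of 1s in data: 7
Parity bit: 1

1


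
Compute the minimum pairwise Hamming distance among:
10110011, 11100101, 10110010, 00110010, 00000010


Comparing all pairs, minimum distance: 1
Can detect 0 errors, correct 0 errors

1


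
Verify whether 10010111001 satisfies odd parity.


Number of 1s: 6

No, parity error (6 ones)


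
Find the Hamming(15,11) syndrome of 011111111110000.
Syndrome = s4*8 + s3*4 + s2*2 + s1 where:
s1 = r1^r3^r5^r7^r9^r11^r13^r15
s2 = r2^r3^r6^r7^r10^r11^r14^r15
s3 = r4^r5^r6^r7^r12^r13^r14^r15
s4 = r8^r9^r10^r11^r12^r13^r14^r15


s1=1, s2=0, s3=0, s4=0

Syndrome = 1 (error at position 1)


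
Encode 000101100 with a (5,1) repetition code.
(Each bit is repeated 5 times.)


Each bit -> 5 copies

000000000000000111110000011111111110000000000


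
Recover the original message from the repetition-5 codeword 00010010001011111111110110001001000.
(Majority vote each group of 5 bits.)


Groups: 00010, 01000, 10111, 11111, 11011, 00010, 01000
Majority votes: 0011100

0011100


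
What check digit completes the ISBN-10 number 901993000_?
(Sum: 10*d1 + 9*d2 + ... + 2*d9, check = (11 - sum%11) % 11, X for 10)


Weighted sum: 230
230 mod 11 = 10

Check digit: 1


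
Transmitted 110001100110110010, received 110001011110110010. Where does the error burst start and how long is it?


XOR: 000000111000000000

Burst at position 6, length 3


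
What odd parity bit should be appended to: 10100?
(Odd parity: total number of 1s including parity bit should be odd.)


Number of 1s in data: 2
Parity bit: 1

1


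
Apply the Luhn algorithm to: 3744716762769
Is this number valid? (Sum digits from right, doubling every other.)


Luhn sum = 69
69 mod 10 = 9

Invalid (Luhn sum mod 10 = 9)


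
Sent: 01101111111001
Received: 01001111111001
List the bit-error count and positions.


XOR: 00100000000000

1 error(s) at position(s): 2


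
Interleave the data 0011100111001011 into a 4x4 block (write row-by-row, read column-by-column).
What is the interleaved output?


Matrix:
  0011
  1001
  1100
  1011
Read columns: 0111001010011101

0111001010011101


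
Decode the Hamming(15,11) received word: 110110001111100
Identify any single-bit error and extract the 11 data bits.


Syndrome = 11: error at position 11

Data: 01001101100 (corrected bit 11)


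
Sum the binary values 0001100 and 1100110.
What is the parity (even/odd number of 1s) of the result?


0001100 = 12
1100110 = 102
Sum = 114 = 1110010
1s count = 4

even parity (4 ones in 1110010)


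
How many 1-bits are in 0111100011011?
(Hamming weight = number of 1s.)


Counting 1s in 0111100011011

8


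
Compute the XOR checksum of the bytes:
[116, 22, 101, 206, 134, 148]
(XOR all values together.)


XOR chain: 116 ^ 22 ^ 101 ^ 206 ^ 134 ^ 148 = 219

219


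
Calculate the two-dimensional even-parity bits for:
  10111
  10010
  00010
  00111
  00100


Row parities: 00111
Column parities: 00100

Row P: 00111, Col P: 00100, Corner: 1


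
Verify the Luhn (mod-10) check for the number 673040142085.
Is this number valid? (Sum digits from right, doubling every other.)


Luhn sum = 46
46 mod 10 = 6

Invalid (Luhn sum mod 10 = 6)


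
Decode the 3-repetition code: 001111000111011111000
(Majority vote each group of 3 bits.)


Groups: 001, 111, 000, 111, 011, 111, 000
Majority votes: 0101110

0101110


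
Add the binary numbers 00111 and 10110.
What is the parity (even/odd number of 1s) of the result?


00111 = 7
10110 = 22
Sum = 29 = 11101
1s count = 4

even parity (4 ones in 11101)


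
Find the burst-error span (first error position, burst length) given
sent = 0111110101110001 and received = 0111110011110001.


XOR: 0000000110000000

Burst at position 7, length 2


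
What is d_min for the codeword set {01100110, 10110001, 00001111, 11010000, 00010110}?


Comparing all pairs, minimum distance: 3
Can detect 2 errors, correct 1 errors

3


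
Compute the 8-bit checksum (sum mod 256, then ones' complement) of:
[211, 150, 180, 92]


Sum = 633 mod 256 = 121
Complement = 134

134


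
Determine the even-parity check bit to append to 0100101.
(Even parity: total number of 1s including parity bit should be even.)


Number of 1s in data: 3
Parity bit: 1

1


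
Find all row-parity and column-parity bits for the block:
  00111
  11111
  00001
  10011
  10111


Row parities: 11110
Column parities: 11101

Row P: 11110, Col P: 11101, Corner: 0


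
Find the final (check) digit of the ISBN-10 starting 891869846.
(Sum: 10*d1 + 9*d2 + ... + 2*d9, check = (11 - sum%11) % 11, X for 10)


Weighted sum: 362
362 mod 11 = 10

Check digit: 1


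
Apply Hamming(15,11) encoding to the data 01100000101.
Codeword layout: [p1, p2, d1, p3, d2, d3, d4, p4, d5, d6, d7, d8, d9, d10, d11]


Parity bits: p1=1, p2=0, p3=0, p4=0

100011000000101


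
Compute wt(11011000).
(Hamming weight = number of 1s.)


Counting 1s in 11011000

4


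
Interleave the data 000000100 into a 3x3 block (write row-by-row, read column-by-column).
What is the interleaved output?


Matrix:
  000
  000
  100
Read columns: 001000000

001000000


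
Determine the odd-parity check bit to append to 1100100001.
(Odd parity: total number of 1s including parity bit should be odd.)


Number of 1s in data: 4
Parity bit: 1

1


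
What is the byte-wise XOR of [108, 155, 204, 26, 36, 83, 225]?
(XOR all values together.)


XOR chain: 108 ^ 155 ^ 204 ^ 26 ^ 36 ^ 83 ^ 225 = 183

183


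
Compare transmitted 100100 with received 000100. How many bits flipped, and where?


XOR: 100000

1 error(s) at position(s): 0


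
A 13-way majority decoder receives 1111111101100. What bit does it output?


Ones: 10 out of 13
Threshold: 7

1 (10/13 voted 1)


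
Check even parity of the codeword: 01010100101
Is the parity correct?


Number of 1s: 5

No, parity error (5 ones)


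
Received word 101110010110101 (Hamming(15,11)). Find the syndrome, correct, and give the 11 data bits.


Syndrome = 8: error at position 8

Data: 11000110101 (corrected bit 8)


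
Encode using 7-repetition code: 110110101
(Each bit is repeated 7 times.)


Each bit -> 7 copies

111111111111110000000111111111111110000000111111100000001111111


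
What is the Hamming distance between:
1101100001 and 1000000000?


XOR: 0101100001
Count of 1s: 4

4


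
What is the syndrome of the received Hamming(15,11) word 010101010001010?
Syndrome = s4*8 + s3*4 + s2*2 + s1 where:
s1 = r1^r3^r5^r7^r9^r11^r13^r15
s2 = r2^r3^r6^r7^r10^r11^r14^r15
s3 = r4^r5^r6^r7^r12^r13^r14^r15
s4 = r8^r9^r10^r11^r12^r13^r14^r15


s1=0, s2=1, s3=0, s4=1

Syndrome = 10 (error at position 10)


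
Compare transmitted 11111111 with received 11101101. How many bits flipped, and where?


XOR: 00010010

2 error(s) at position(s): 3, 6


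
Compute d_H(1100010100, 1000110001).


XOR: 0100100101
Count of 1s: 4

4


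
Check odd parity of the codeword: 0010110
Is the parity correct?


Number of 1s: 3

Yes, parity is correct (3 ones)


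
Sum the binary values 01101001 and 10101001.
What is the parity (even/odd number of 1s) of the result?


01101001 = 105
10101001 = 169
Sum = 274 = 100010010
1s count = 3

odd parity (3 ones in 100010010)


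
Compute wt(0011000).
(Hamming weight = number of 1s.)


Counting 1s in 0011000

2


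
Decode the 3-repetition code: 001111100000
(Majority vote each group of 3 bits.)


Groups: 001, 111, 100, 000
Majority votes: 0100

0100


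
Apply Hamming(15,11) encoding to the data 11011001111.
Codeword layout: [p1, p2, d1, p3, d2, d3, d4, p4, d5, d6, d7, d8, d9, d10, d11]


Parity bits: p1=0, p2=0, p3=0, p4=1

001010111001111


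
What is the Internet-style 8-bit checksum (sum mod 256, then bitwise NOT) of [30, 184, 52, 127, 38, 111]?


Sum = 542 mod 256 = 30
Complement = 225

225


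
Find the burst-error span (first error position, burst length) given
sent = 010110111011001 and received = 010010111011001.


XOR: 000100000000000

Burst at position 3, length 1


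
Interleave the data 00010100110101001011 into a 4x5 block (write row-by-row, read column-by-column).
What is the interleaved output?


Matrix:
  00010
  10011
  01010
  01011
Read columns: 01000011000011110101

01000011000011110101


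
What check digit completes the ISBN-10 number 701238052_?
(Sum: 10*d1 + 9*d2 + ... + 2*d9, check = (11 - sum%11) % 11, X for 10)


Weighted sum: 169
169 mod 11 = 4

Check digit: 7


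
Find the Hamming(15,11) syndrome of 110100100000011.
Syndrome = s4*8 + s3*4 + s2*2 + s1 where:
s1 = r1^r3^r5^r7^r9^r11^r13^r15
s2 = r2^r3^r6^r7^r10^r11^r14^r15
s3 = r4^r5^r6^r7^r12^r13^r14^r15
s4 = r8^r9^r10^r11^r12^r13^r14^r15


s1=1, s2=0, s3=0, s4=0

Syndrome = 1 (error at position 1)


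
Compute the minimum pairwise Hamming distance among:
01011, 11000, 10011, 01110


Comparing all pairs, minimum distance: 2
Can detect 1 errors, correct 0 errors

2


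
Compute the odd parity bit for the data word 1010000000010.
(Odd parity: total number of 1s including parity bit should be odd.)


Number of 1s in data: 3
Parity bit: 0

0


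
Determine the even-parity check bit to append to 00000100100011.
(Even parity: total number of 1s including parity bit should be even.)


Number of 1s in data: 4
Parity bit: 0

0


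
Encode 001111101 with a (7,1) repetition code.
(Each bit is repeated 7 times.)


Each bit -> 7 copies

000000000000001111111111111111111111111111111111100000001111111


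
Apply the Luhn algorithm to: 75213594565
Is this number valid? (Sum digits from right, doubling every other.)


Luhn sum = 46
46 mod 10 = 6

Invalid (Luhn sum mod 10 = 6)


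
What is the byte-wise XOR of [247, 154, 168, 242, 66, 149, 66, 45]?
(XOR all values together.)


XOR chain: 247 ^ 154 ^ 168 ^ 242 ^ 66 ^ 149 ^ 66 ^ 45 = 143

143


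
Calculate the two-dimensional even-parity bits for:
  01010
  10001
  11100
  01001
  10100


Row parities: 00100
Column parities: 11010

Row P: 00100, Col P: 11010, Corner: 1


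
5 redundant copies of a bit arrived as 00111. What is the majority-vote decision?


Ones: 3 out of 5
Threshold: 3

1 (3/5 voted 1)


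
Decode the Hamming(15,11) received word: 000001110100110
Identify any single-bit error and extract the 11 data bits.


Syndrome = 0: no error detected

Data: 00110100110 (no errors)


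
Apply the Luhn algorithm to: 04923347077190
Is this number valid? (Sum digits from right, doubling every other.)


Luhn sum = 61
61 mod 10 = 1

Invalid (Luhn sum mod 10 = 1)


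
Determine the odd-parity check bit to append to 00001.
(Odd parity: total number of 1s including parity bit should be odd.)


Number of 1s in data: 1
Parity bit: 0

0


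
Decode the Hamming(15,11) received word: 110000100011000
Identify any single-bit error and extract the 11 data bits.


Syndrome = 3: error at position 3

Data: 10010011000 (corrected bit 3)


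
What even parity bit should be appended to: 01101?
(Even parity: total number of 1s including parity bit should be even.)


Number of 1s in data: 3
Parity bit: 1

1


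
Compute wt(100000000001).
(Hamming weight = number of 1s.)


Counting 1s in 100000000001

2


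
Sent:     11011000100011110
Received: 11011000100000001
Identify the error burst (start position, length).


XOR: 00000000000011111

Burst at position 12, length 5


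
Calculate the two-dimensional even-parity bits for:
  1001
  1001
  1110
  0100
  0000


Row parities: 00110
Column parities: 1010

Row P: 00110, Col P: 1010, Corner: 0


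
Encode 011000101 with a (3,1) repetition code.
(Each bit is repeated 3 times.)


Each bit -> 3 copies

000111111000000000111000111


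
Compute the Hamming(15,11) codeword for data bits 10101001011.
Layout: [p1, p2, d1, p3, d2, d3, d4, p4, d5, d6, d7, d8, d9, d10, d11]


Parity bits: p1=1, p2=0, p3=0, p4=0

101001001001011


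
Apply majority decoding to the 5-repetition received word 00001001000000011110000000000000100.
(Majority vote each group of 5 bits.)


Groups: 00001, 00100, 00000, 11110, 00000, 00000, 00100
Majority votes: 0001000

0001000


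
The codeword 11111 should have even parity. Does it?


Number of 1s: 5

No, parity error (5 ones)


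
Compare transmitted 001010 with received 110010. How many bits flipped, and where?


XOR: 111000

3 error(s) at position(s): 0, 1, 2


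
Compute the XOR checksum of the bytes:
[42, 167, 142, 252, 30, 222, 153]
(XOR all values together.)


XOR chain: 42 ^ 167 ^ 142 ^ 252 ^ 30 ^ 222 ^ 153 = 166

166


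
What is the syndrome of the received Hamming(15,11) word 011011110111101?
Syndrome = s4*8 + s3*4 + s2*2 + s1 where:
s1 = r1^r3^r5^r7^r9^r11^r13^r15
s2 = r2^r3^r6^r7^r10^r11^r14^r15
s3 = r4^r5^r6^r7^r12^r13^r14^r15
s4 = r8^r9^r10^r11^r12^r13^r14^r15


s1=0, s2=1, s3=0, s4=0

Syndrome = 2 (error at position 2)


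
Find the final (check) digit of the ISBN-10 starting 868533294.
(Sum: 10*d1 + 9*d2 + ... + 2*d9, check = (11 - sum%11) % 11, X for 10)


Weighted sum: 309
309 mod 11 = 1

Check digit: X


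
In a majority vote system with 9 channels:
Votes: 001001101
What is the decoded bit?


Ones: 4 out of 9
Threshold: 5

0 (4/9 voted 1)


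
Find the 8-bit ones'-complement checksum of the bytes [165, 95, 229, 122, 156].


Sum = 767 mod 256 = 255
Complement = 0

0


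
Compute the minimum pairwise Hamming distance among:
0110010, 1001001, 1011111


Comparing all pairs, minimum distance: 3
Can detect 2 errors, correct 1 errors

3


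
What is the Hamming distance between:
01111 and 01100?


XOR: 00011
Count of 1s: 2

2


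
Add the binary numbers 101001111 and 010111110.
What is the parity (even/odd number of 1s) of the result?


101001111 = 335
010111110 = 190
Sum = 525 = 1000001101
1s count = 4

even parity (4 ones in 1000001101)


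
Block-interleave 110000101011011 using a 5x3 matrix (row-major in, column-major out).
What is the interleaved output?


Matrix:
  110
  000
  101
  011
  011
Read columns: 101001001100111

101001001100111


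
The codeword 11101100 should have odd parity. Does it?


Number of 1s: 5

Yes, parity is correct (5 ones)


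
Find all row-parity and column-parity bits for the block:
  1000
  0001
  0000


Row parities: 110
Column parities: 1001

Row P: 110, Col P: 1001, Corner: 0


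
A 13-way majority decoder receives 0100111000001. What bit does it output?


Ones: 5 out of 13
Threshold: 7

0 (5/13 voted 1)


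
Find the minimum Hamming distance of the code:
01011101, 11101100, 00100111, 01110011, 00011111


Comparing all pairs, minimum distance: 2
Can detect 1 errors, correct 0 errors

2


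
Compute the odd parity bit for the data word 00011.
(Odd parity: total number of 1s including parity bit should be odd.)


Number of 1s in data: 2
Parity bit: 1

1


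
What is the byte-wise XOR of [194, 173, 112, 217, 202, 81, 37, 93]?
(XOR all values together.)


XOR chain: 194 ^ 173 ^ 112 ^ 217 ^ 202 ^ 81 ^ 37 ^ 93 = 37

37


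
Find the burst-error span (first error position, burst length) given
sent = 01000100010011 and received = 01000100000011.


XOR: 00000000010000

Burst at position 9, length 1


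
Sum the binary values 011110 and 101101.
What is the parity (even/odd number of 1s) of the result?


011110 = 30
101101 = 45
Sum = 75 = 1001011
1s count = 4

even parity (4 ones in 1001011)


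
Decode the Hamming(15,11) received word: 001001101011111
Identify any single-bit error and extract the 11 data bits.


Syndrome = 0: no error detected

Data: 10111011111 (no errors)


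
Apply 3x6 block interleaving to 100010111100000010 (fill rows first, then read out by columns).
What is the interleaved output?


Matrix:
  100010
  111100
  000010
Read columns: 110010010010101000

110010010010101000


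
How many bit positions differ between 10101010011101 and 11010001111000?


XOR: 01111011100101
Count of 1s: 9

9


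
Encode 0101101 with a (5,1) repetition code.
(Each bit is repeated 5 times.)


Each bit -> 5 copies

00000111110000011111111110000011111


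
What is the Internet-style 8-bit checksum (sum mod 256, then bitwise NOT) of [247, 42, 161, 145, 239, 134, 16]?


Sum = 984 mod 256 = 216
Complement = 39

39


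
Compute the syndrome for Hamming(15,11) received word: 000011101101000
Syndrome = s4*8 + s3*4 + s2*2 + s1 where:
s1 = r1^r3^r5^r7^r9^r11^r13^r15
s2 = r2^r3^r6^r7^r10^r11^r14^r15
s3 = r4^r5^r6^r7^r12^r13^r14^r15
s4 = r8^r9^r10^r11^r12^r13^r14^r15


s1=1, s2=1, s3=0, s4=1

Syndrome = 11 (error at position 11)


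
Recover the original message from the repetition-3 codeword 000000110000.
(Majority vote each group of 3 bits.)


Groups: 000, 000, 110, 000
Majority votes: 0010

0010


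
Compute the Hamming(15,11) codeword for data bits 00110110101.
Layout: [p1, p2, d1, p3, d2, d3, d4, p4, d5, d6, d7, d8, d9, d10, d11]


Parity bits: p1=0, p2=1, p3=0, p4=0

010001100110101


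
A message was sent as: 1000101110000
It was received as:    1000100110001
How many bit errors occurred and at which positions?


XOR: 0000001000001

2 error(s) at position(s): 6, 12


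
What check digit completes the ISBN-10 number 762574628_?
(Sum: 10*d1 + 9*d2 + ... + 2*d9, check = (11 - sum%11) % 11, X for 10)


Weighted sum: 283
283 mod 11 = 8

Check digit: 3


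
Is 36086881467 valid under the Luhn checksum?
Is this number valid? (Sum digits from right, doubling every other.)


Luhn sum = 50
50 mod 10 = 0

Valid (Luhn sum mod 10 = 0)


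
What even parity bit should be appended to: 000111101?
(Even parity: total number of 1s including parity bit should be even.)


Number of 1s in data: 5
Parity bit: 1

1


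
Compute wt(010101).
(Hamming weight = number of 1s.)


Counting 1s in 010101

3


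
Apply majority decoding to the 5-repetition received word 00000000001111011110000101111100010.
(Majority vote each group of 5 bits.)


Groups: 00000, 00000, 11110, 11110, 00010, 11111, 00010
Majority votes: 0011010

0011010


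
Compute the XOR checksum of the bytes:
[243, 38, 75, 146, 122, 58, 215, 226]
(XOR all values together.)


XOR chain: 243 ^ 38 ^ 75 ^ 146 ^ 122 ^ 58 ^ 215 ^ 226 = 121

121


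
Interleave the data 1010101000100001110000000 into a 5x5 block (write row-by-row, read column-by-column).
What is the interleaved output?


Matrix:
  10101
  01000
  10000
  11100
  00000
Read columns: 1011001010100100000010000

1011001010100100000010000


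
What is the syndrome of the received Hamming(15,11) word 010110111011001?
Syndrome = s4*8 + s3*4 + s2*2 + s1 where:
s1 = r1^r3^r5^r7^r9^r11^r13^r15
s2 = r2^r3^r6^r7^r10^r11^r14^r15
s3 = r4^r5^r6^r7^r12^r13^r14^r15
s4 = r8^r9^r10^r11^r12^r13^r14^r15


s1=1, s2=0, s3=1, s4=1

Syndrome = 13 (error at position 13)


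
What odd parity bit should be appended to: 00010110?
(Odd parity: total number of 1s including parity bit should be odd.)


Number of 1s in data: 3
Parity bit: 0

0


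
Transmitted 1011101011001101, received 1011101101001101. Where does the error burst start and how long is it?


XOR: 0000000110000000

Burst at position 7, length 2


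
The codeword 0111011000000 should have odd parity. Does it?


Number of 1s: 5

Yes, parity is correct (5 ones)


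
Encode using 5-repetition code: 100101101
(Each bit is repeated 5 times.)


Each bit -> 5 copies

111110000000000111110000011111111110000011111


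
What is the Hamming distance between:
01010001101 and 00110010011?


XOR: 01100011110
Count of 1s: 6

6


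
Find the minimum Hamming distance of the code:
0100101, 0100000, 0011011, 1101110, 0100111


Comparing all pairs, minimum distance: 1
Can detect 0 errors, correct 0 errors

1


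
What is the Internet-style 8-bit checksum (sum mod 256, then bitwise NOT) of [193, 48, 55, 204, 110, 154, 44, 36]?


Sum = 844 mod 256 = 76
Complement = 179

179


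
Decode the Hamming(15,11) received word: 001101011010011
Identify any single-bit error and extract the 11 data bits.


Syndrome = 10: error at position 10

Data: 10101110011 (corrected bit 10)


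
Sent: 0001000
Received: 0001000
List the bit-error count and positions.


XOR: 0000000

0 errors (received matches sent)


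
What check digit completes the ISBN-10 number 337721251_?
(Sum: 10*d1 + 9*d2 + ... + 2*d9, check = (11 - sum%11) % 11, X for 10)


Weighted sum: 204
204 mod 11 = 6

Check digit: 5


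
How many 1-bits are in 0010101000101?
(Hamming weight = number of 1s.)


Counting 1s in 0010101000101

5


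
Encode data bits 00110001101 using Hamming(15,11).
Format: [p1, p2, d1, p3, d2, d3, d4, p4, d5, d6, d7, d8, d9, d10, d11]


Parity bits: p1=1, p2=1, p3=1, p4=1

110101110001101


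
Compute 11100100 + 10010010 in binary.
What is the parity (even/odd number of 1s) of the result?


11100100 = 228
10010010 = 146
Sum = 374 = 101110110
1s count = 6

even parity (6 ones in 101110110)


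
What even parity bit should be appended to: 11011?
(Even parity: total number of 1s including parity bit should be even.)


Number of 1s in data: 4
Parity bit: 0

0


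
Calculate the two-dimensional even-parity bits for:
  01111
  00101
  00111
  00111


Row parities: 0011
Column parities: 01010

Row P: 0011, Col P: 01010, Corner: 0


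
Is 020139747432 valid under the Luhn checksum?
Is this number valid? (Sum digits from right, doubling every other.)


Luhn sum = 44
44 mod 10 = 4

Invalid (Luhn sum mod 10 = 4)


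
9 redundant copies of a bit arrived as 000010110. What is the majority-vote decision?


Ones: 3 out of 9
Threshold: 5

0 (3/9 voted 1)


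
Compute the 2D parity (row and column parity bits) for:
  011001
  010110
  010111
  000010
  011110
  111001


Row parities: 110100
Column parities: 111101

Row P: 110100, Col P: 111101, Corner: 1


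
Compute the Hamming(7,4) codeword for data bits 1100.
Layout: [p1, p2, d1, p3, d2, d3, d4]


Parity bits: p1=0, p2=1, p3=1

0111100


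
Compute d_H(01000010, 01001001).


XOR: 00001011
Count of 1s: 3

3


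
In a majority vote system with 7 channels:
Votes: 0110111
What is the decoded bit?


Ones: 5 out of 7
Threshold: 4

1 (5/7 voted 1)


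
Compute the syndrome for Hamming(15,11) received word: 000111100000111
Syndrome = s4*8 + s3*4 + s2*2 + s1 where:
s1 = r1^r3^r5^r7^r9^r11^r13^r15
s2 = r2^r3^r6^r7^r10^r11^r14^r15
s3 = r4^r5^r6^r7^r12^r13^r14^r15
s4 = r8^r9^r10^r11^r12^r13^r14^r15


s1=0, s2=0, s3=1, s4=1

Syndrome = 12 (error at position 12)


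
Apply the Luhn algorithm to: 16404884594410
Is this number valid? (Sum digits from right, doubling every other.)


Luhn sum = 67
67 mod 10 = 7

Invalid (Luhn sum mod 10 = 7)


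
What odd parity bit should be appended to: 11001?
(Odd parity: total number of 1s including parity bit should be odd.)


Number of 1s in data: 3
Parity bit: 0

0


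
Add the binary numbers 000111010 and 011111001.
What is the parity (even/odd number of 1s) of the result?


000111010 = 58
011111001 = 249
Sum = 307 = 100110011
1s count = 5

odd parity (5 ones in 100110011)


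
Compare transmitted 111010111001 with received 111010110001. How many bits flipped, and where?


XOR: 000000001000

1 error(s) at position(s): 8


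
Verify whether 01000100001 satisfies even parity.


Number of 1s: 3

No, parity error (3 ones)


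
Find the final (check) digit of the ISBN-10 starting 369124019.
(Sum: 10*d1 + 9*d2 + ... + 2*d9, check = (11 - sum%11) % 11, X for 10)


Weighted sum: 216
216 mod 11 = 7

Check digit: 4


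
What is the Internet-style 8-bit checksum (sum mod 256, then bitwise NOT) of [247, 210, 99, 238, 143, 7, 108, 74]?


Sum = 1126 mod 256 = 102
Complement = 153

153


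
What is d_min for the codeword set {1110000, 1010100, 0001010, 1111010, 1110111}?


Comparing all pairs, minimum distance: 2
Can detect 1 errors, correct 0 errors

2


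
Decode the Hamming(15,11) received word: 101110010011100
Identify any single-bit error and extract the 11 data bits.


Syndrome = 1: error at position 1

Data: 11000011100 (corrected bit 1)


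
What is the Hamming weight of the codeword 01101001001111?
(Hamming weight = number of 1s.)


Counting 1s in 01101001001111

8


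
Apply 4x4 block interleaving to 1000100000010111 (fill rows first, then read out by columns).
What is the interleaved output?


Matrix:
  1000
  1000
  0001
  0111
Read columns: 1100000100010011

1100000100010011


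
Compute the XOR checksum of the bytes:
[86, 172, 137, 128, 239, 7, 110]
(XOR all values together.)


XOR chain: 86 ^ 172 ^ 137 ^ 128 ^ 239 ^ 7 ^ 110 = 117

117


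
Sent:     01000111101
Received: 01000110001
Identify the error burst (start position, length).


XOR: 00000001100

Burst at position 7, length 2


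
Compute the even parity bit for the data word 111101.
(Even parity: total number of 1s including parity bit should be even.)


Number of 1s in data: 5
Parity bit: 1

1


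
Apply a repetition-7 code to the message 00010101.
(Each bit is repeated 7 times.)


Each bit -> 7 copies

00000000000000000000011111110000000111111100000001111111


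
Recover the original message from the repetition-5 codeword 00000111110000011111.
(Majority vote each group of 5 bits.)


Groups: 00000, 11111, 00000, 11111
Majority votes: 0101

0101


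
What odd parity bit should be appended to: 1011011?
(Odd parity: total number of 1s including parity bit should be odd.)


Number of 1s in data: 5
Parity bit: 0

0


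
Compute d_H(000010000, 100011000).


XOR: 100001000
Count of 1s: 2

2


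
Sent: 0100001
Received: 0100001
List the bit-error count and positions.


XOR: 0000000

0 errors (received matches sent)


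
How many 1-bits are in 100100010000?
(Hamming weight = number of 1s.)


Counting 1s in 100100010000

3


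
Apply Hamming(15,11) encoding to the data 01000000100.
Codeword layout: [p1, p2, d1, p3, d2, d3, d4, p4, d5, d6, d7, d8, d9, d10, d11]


Parity bits: p1=0, p2=0, p3=0, p4=1

000010010000100


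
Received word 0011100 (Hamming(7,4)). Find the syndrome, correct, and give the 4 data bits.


Syndrome = 2: error at position 2

Data: 1100 (corrected bit 2)


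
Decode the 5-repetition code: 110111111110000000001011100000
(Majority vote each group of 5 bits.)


Groups: 11011, 11111, 10000, 00000, 10111, 00000
Majority votes: 110010

110010


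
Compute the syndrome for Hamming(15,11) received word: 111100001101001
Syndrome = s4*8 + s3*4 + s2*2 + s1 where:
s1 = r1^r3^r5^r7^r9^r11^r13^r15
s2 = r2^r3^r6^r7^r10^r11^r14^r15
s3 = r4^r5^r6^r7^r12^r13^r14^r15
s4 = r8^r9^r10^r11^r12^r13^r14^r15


s1=0, s2=0, s3=1, s4=0

Syndrome = 4 (error at position 4)


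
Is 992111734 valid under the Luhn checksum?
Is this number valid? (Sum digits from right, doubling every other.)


Luhn sum = 42
42 mod 10 = 2

Invalid (Luhn sum mod 10 = 2)


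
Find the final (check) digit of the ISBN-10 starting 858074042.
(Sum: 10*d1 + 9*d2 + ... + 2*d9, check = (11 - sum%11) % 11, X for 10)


Weighted sum: 267
267 mod 11 = 3

Check digit: 8


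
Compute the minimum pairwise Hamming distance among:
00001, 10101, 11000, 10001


Comparing all pairs, minimum distance: 1
Can detect 0 errors, correct 0 errors

1


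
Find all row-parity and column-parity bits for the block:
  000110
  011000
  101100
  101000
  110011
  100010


Row parities: 001000
Column parities: 001011

Row P: 001000, Col P: 001011, Corner: 1


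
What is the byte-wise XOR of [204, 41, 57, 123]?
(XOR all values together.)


XOR chain: 204 ^ 41 ^ 57 ^ 123 = 167

167


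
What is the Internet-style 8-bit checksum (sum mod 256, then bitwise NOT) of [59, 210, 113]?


Sum = 382 mod 256 = 126
Complement = 129

129


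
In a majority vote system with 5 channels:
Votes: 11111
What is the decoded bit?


Ones: 5 out of 5
Threshold: 3

1 (5/5 voted 1)


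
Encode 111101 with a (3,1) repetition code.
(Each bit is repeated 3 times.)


Each bit -> 3 copies

111111111111000111


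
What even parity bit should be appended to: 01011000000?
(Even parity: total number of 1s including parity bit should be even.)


Number of 1s in data: 3
Parity bit: 1

1


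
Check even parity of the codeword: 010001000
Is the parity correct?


Number of 1s: 2

Yes, parity is correct (2 ones)


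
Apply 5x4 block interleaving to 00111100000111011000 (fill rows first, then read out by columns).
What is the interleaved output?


Matrix:
  0011
  1100
  0001
  1101
  1000
Read columns: 01011010101000010110

01011010101000010110


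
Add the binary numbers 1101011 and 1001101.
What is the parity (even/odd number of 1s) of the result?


1101011 = 107
1001101 = 77
Sum = 184 = 10111000
1s count = 4

even parity (4 ones in 10111000)


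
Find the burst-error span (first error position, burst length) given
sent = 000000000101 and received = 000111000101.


XOR: 000111000000

Burst at position 3, length 3


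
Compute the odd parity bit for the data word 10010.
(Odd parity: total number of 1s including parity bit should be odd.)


Number of 1s in data: 2
Parity bit: 1

1


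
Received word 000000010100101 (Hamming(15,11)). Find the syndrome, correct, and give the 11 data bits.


Syndrome = 0: no error detected

Data: 00000100101 (no errors)


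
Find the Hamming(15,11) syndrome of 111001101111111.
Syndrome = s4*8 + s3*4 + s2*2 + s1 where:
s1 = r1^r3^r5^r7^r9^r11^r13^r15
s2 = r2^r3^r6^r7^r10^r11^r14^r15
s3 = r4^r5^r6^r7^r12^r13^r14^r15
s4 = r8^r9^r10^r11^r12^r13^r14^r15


s1=1, s2=0, s3=0, s4=1

Syndrome = 9 (error at position 9)


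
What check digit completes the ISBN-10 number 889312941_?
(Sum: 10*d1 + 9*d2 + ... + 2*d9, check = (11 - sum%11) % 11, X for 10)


Weighted sum: 311
311 mod 11 = 3

Check digit: 8


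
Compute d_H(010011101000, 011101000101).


XOR: 001110101101
Count of 1s: 7

7


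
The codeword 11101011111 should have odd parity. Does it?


Number of 1s: 9

Yes, parity is correct (9 ones)


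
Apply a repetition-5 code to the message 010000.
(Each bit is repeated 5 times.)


Each bit -> 5 copies

000001111100000000000000000000


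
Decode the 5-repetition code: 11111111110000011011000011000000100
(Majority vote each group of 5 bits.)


Groups: 11111, 11111, 00000, 11011, 00001, 10000, 00100
Majority votes: 1101000

1101000


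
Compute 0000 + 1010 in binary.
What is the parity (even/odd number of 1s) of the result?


0000 = 0
1010 = 10
Sum = 10 = 1010
1s count = 2

even parity (2 ones in 1010)


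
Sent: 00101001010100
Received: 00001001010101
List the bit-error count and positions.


XOR: 00100000000001

2 error(s) at position(s): 2, 13


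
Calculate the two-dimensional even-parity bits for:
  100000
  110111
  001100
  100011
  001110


Row parities: 11011
Column parities: 110110

Row P: 11011, Col P: 110110, Corner: 0


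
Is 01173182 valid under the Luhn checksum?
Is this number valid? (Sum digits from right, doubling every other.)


Luhn sum = 26
26 mod 10 = 6

Invalid (Luhn sum mod 10 = 6)


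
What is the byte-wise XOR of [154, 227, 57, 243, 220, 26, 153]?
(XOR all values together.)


XOR chain: 154 ^ 227 ^ 57 ^ 243 ^ 220 ^ 26 ^ 153 = 236

236


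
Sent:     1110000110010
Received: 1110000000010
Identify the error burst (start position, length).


XOR: 0000000110000

Burst at position 7, length 2
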